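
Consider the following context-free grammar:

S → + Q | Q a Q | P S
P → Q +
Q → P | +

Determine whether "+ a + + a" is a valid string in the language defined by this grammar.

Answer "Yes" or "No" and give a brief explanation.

No - no valid derivation exists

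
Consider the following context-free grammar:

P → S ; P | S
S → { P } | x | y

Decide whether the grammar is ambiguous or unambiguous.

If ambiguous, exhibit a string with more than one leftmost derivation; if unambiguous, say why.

Unambiguous - every string in the language has a unique leftmost derivation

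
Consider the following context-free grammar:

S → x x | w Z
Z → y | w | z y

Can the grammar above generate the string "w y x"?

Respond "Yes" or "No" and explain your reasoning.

No - no valid derivation exists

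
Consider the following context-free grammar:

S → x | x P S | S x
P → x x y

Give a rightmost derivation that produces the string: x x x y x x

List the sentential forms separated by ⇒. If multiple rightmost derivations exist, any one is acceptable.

S ⇒ x P S ⇒ x P S x ⇒ x P x x ⇒ x x x y x x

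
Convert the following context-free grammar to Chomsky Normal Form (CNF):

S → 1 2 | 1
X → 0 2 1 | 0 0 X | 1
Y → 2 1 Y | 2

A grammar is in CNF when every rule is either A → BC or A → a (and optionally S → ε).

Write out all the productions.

T1 → 1; T2 → 2; S → 1; T0 → 0; X → 1; Y → 2; S → T1 T2; X → T0 X0; X0 → T2 T1; X → T0 X1; X1 → T0 X; Y → T2 X2; X2 → T1 Y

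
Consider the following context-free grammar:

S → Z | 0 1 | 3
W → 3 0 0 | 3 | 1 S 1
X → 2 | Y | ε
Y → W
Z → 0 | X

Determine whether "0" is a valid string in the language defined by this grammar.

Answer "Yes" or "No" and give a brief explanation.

Yes - a valid derivation exists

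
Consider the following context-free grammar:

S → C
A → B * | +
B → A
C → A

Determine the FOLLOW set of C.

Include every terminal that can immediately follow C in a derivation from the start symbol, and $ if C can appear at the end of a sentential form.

We compute FOLLOW(C) using the standard algorithm.
FOLLOW(S) starts with {$}.
FIRST(A) = {+}
FIRST(B) = {+}
FIRST(C) = {+}
FIRST(S) = {+}
FOLLOW(A) = {$, *}
FOLLOW(B) = {*}
FOLLOW(C) = {$}
FOLLOW(S) = {$}
Therefore, FOLLOW(C) = {$}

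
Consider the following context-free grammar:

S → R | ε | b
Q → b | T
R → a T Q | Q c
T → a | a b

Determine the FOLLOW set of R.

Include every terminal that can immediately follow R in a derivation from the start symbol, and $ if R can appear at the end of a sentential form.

We compute FOLLOW(R) using the standard algorithm.
FOLLOW(S) starts with {$}.
FIRST(Q) = {a, b}
FIRST(R) = {a, b}
FIRST(S) = {a, b, ε}
FIRST(T) = {a}
FOLLOW(Q) = {$, c}
FOLLOW(R) = {$}
FOLLOW(S) = {$}
FOLLOW(T) = {$, a, b, c}
Therefore, FOLLOW(R) = {$}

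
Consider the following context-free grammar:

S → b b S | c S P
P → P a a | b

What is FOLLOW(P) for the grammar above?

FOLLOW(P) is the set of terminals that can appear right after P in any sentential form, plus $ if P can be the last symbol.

We compute FOLLOW(P) using the standard algorithm.
FOLLOW(S) starts with {$}.
FIRST(P) = {b}
FIRST(S) = {b, c}
FOLLOW(P) = {$, a, b}
FOLLOW(S) = {$, b}
Therefore, FOLLOW(P) = {$, a, b}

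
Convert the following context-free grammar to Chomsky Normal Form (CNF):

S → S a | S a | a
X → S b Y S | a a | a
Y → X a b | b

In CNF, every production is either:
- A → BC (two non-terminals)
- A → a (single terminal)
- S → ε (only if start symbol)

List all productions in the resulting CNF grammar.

TA → a; S → a; TB → b; X → a; Y → b; S → S TA; S → S TA; X → S X0; X0 → TB X1; X1 → Y S; X → TA TA; Y → X X2; X2 → TA TB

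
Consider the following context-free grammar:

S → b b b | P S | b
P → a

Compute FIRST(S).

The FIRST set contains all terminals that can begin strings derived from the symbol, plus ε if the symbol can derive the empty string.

We compute FIRST(S) using the standard algorithm.
FIRST(P) = {a}
FIRST(S) = {a, b}
Therefore, FIRST(S) = {a, b}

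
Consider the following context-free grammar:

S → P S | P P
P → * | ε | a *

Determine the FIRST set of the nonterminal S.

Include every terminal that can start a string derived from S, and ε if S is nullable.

We compute FIRST(S) using the standard algorithm.
FIRST(P) = {*, a, ε}
FIRST(S) = {*, a, ε}
Therefore, FIRST(S) = {*, a, ε}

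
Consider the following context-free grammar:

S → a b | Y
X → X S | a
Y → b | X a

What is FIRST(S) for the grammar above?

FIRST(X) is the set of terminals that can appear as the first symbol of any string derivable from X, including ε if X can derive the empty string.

We compute FIRST(S) using the standard algorithm.
FIRST(S) = {a, b}
FIRST(X) = {a}
FIRST(Y) = {a, b}
Therefore, FIRST(S) = {a, b}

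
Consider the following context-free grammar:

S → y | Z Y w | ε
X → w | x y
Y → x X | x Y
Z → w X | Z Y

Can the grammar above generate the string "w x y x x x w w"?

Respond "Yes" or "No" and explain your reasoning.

Yes - a valid derivation exists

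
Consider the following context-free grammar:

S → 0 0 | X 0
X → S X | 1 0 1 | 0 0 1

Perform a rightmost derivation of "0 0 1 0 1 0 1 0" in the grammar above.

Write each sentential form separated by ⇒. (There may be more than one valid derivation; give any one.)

S ⇒ X 0 ⇒ S X 0 ⇒ S 1 0 1 0 ⇒ X 0 1 0 1 0 ⇒ 0 0 1 0 1 0 1 0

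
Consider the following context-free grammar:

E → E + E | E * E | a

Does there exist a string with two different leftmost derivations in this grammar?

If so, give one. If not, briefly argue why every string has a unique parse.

Yes - the string 'a * a + a + a + a' has two distinct leftmost derivations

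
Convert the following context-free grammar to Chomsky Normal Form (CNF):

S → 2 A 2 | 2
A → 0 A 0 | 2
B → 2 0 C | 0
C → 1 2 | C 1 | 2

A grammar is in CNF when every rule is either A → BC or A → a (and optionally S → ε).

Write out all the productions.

T2 → 2; S → 2; T0 → 0; A → 2; B → 0; T1 → 1; C → 2; S → T2 X0; X0 → A T2; A → T0 X1; X1 → A T0; B → T2 X2; X2 → T0 C; C → T1 T2; C → C T1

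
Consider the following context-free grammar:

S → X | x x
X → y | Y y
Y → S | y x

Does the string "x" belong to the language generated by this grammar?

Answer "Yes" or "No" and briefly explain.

No - no valid derivation exists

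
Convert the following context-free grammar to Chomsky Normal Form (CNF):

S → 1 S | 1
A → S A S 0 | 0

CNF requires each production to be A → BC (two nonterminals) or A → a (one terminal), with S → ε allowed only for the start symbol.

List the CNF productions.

T1 → 1; S → 1; T0 → 0; A → 0; S → T1 S; A → S X0; X0 → A X1; X1 → S T0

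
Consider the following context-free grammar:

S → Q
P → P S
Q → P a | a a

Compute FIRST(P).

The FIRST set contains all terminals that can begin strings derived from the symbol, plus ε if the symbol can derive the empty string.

We compute FIRST(P) using the standard algorithm.
FIRST(P) = {}
FIRST(Q) = {a}
FIRST(S) = {a}
Therefore, FIRST(P) = {}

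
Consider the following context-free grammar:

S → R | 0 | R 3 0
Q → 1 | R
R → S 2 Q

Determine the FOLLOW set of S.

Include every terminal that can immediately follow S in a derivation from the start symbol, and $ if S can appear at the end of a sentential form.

We compute FOLLOW(S) using the standard algorithm.
FOLLOW(S) starts with {$}.
FIRST(Q) = {0, 1}
FIRST(R) = {0}
FIRST(S) = {0}
FOLLOW(Q) = {$, 2, 3}
FOLLOW(R) = {$, 2, 3}
FOLLOW(S) = {$, 2}
Therefore, FOLLOW(S) = {$, 2}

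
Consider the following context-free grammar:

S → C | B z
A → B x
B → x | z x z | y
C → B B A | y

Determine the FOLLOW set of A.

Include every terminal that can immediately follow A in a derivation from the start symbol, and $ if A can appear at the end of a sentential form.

We compute FOLLOW(A) using the standard algorithm.
FOLLOW(S) starts with {$}.
FIRST(A) = {x, y, z}
FIRST(B) = {x, y, z}
FIRST(C) = {x, y, z}
FIRST(S) = {x, y, z}
FOLLOW(A) = {$}
FOLLOW(B) = {x, y, z}
FOLLOW(C) = {$}
FOLLOW(S) = {$}
Therefore, FOLLOW(A) = {$}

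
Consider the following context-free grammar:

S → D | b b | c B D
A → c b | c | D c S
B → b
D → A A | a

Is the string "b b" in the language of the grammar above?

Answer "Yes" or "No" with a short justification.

Yes - a valid derivation exists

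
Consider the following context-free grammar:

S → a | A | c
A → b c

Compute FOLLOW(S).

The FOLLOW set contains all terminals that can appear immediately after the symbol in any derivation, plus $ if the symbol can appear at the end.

We compute FOLLOW(S) using the standard algorithm.
FOLLOW(S) starts with {$}.
FIRST(A) = {b}
FIRST(S) = {a, b, c}
FOLLOW(A) = {$}
FOLLOW(S) = {$}
Therefore, FOLLOW(S) = {$}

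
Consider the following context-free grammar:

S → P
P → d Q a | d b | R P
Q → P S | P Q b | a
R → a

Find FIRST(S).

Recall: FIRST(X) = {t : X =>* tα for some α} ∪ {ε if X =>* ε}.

We compute FIRST(S) using the standard algorithm.
FIRST(P) = {a, d}
FIRST(Q) = {a, d}
FIRST(R) = {a}
FIRST(S) = {a, d}
Therefore, FIRST(S) = {a, d}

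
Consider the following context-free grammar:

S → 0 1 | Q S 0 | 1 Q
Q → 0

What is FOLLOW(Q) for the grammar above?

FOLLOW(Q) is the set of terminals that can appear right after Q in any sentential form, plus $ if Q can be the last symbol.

We compute FOLLOW(Q) using the standard algorithm.
FOLLOW(S) starts with {$}.
FIRST(Q) = {0}
FIRST(S) = {0, 1}
FOLLOW(Q) = {$, 0, 1}
FOLLOW(S) = {$, 0}
Therefore, FOLLOW(Q) = {$, 0, 1}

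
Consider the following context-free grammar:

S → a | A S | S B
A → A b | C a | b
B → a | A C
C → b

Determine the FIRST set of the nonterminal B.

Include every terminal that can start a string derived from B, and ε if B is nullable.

We compute FIRST(B) using the standard algorithm.
FIRST(A) = {b}
FIRST(B) = {a, b}
FIRST(C) = {b}
FIRST(S) = {a, b}
Therefore, FIRST(B) = {a, b}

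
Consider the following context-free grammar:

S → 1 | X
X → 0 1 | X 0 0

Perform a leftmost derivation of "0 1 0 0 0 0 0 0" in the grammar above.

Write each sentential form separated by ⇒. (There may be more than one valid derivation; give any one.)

S ⇒ X ⇒ X 0 0 ⇒ X 0 0 0 0 ⇒ X 0 0 0 0 0 0 ⇒ 0 1 0 0 0 0 0 0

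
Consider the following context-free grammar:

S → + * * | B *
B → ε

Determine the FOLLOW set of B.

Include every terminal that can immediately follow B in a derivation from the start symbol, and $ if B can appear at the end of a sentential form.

We compute FOLLOW(B) using the standard algorithm.
FOLLOW(S) starts with {$}.
FIRST(B) = {ε}
FIRST(S) = {*, +}
FOLLOW(B) = {*}
FOLLOW(S) = {$}
Therefore, FOLLOW(B) = {*}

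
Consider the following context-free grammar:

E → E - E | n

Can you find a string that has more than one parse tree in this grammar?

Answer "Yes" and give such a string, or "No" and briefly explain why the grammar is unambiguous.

Yes - the string 'n - n - n - n - n' has two distinct parse trees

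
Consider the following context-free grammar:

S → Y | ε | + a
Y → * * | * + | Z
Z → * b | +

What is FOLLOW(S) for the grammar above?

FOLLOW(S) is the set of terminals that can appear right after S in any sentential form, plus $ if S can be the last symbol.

We compute FOLLOW(S) using the standard algorithm.
FOLLOW(S) starts with {$}.
FIRST(S) = {*, +, ε}
FIRST(Y) = {*, +}
FIRST(Z) = {*, +}
FOLLOW(S) = {$}
FOLLOW(Y) = {$}
FOLLOW(Z) = {$}
Therefore, FOLLOW(S) = {$}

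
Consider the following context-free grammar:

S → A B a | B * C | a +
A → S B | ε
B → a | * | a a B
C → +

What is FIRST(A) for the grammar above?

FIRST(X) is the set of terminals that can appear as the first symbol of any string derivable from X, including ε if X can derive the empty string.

We compute FIRST(A) using the standard algorithm.
FIRST(A) = {*, a, ε}
FIRST(B) = {*, a}
FIRST(C) = {+}
FIRST(S) = {*, a}
Therefore, FIRST(A) = {*, a, ε}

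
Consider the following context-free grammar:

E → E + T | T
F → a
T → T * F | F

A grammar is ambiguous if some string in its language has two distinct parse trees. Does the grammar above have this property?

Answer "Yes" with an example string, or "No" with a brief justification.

No - the grammar is unambiguous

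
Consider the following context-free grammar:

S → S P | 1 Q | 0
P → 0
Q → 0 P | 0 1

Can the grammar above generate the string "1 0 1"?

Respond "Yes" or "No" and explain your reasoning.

Yes - a valid derivation exists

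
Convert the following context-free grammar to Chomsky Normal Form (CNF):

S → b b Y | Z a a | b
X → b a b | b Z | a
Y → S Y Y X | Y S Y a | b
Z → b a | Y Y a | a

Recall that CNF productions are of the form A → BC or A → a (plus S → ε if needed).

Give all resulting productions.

TB → b; TA → a; S → b; X → a; Y → b; Z → a; S → TB X0; X0 → TB Y; S → Z X1; X1 → TA TA; X → TB X2; X2 → TA TB; X → TB Z; Y → S X3; X3 → Y X4; X4 → Y X; Y → Y X5; X5 → S X6; X6 → Y TA; Z → TB TA; Z → Y X7; X7 → Y TA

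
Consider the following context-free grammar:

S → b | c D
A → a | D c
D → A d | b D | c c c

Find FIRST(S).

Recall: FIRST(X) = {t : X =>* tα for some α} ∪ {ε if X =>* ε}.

We compute FIRST(S) using the standard algorithm.
FIRST(A) = {a, b, c}
FIRST(D) = {a, b, c}
FIRST(S) = {b, c}
Therefore, FIRST(S) = {b, c}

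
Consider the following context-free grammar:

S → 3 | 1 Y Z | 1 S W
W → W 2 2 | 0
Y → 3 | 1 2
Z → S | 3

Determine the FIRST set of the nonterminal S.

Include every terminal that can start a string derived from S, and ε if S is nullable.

We compute FIRST(S) using the standard algorithm.
FIRST(S) = {1, 3}
FIRST(W) = {0}
FIRST(Y) = {1, 3}
FIRST(Z) = {1, 3}
Therefore, FIRST(S) = {1, 3}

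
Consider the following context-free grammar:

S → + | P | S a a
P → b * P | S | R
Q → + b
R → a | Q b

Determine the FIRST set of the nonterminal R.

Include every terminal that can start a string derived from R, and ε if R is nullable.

We compute FIRST(R) using the standard algorithm.
FIRST(P) = {+, a, b}
FIRST(Q) = {+}
FIRST(R) = {+, a}
FIRST(S) = {+, a, b}
Therefore, FIRST(R) = {+, a}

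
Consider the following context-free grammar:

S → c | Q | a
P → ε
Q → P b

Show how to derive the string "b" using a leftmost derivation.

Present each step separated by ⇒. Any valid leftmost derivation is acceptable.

S ⇒ Q ⇒ P b ⇒ b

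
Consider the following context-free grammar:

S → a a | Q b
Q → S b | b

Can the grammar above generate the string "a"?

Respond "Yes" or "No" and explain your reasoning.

No - no valid derivation exists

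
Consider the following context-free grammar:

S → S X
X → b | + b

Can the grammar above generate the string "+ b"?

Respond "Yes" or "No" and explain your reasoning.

No - no valid derivation exists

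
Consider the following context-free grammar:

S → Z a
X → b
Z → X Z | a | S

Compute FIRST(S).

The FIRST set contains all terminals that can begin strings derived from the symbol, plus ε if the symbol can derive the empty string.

We compute FIRST(S) using the standard algorithm.
FIRST(S) = {a, b}
FIRST(X) = {b}
FIRST(Z) = {a, b}
Therefore, FIRST(S) = {a, b}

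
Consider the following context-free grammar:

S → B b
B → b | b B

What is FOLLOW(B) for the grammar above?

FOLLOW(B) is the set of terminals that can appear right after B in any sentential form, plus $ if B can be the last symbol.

We compute FOLLOW(B) using the standard algorithm.
FOLLOW(S) starts with {$}.
FIRST(B) = {b}
FIRST(S) = {b}
FOLLOW(B) = {b}
FOLLOW(S) = {$}
Therefore, FOLLOW(B) = {b}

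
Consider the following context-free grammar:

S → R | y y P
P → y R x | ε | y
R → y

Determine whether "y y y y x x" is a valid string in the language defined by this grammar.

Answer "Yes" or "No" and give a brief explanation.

No - no valid derivation exists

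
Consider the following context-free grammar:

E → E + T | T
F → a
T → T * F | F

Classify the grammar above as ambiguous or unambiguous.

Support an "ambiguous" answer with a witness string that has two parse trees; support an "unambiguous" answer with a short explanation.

Unambiguous - every string in the language has a unique parse tree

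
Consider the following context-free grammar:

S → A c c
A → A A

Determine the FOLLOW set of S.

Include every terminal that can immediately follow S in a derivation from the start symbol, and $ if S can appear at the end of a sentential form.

We compute FOLLOW(S) using the standard algorithm.
FOLLOW(S) starts with {$}.
FIRST(A) = {}
FIRST(S) = {}
FOLLOW(A) = {c}
FOLLOW(S) = {$}
Therefore, FOLLOW(S) = {$}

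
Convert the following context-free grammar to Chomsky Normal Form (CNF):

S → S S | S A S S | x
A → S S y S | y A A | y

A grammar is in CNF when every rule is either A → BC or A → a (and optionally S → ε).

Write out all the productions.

S → x; TY → y; A → y; S → S S; S → S X0; X0 → A X1; X1 → S S; A → S X2; X2 → S X3; X3 → TY S; A → TY X4; X4 → A A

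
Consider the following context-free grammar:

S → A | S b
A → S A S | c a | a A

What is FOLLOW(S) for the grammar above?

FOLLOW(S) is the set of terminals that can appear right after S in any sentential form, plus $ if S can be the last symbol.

We compute FOLLOW(S) using the standard algorithm.
FOLLOW(S) starts with {$}.
FIRST(A) = {a, c}
FIRST(S) = {a, c}
FOLLOW(A) = {$, a, b, c}
FOLLOW(S) = {$, a, b, c}
Therefore, FOLLOW(S) = {$, a, b, c}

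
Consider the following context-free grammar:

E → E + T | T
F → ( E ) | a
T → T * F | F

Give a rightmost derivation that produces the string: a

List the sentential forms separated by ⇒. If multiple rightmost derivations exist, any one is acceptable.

E ⇒ T ⇒ F ⇒ a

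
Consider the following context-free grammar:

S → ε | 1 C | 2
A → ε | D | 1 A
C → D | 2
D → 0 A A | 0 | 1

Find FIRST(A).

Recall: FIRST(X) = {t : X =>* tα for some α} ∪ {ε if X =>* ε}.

We compute FIRST(A) using the standard algorithm.
FIRST(A) = {0, 1, ε}
FIRST(C) = {0, 1, 2}
FIRST(D) = {0, 1}
FIRST(S) = {1, 2, ε}
Therefore, FIRST(A) = {0, 1, ε}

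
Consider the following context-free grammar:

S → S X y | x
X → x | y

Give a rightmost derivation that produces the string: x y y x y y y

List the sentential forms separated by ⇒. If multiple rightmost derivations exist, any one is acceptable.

S ⇒ S X y ⇒ S y y ⇒ S X y y y ⇒ S x y y y ⇒ S X y x y y y ⇒ S y y x y y y ⇒ x y y x y y y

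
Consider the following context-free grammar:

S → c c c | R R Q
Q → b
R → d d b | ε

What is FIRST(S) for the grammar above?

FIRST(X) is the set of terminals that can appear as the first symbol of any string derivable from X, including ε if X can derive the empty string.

We compute FIRST(S) using the standard algorithm.
FIRST(Q) = {b}
FIRST(R) = {d, ε}
FIRST(S) = {b, c, d}
Therefore, FIRST(S) = {b, c, d}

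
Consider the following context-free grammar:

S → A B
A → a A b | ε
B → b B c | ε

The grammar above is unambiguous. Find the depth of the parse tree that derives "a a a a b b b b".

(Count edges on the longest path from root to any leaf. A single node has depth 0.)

6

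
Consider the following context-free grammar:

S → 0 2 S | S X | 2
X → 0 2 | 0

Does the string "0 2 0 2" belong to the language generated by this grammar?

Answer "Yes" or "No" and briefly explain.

No - no valid derivation exists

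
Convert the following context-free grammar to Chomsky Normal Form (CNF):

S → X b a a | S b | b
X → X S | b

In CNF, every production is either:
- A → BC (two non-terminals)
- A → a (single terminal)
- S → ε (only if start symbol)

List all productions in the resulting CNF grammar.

TB → b; TA → a; S → b; X → b; S → X X0; X0 → TB X1; X1 → TA TA; S → S TB; X → X S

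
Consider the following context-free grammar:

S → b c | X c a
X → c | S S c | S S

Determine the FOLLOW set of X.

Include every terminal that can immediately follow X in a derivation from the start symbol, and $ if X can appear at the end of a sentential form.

We compute FOLLOW(X) using the standard algorithm.
FOLLOW(S) starts with {$}.
FIRST(S) = {b, c}
FIRST(X) = {b, c}
FOLLOW(S) = {$, b, c}
FOLLOW(X) = {c}
Therefore, FOLLOW(X) = {c}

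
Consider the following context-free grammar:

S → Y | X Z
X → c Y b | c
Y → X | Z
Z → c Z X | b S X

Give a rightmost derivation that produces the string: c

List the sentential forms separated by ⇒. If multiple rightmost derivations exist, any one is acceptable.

S ⇒ Y ⇒ X ⇒ c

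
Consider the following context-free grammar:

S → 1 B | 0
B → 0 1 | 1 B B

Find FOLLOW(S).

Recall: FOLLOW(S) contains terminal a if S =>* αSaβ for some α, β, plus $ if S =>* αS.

We compute FOLLOW(S) using the standard algorithm.
FOLLOW(S) starts with {$}.
FIRST(B) = {0, 1}
FIRST(S) = {0, 1}
FOLLOW(B) = {$, 0, 1}
FOLLOW(S) = {$}
Therefore, FOLLOW(S) = {$}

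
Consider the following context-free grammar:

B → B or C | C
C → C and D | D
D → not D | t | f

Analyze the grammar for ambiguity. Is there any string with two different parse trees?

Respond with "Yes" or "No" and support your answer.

No - the grammar is unambiguous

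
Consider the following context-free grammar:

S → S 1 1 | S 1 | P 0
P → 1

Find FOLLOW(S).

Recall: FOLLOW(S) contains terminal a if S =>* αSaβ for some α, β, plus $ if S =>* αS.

We compute FOLLOW(S) using the standard algorithm.
FOLLOW(S) starts with {$}.
FIRST(P) = {1}
FIRST(S) = {1}
FOLLOW(P) = {0}
FOLLOW(S) = {$, 1}
Therefore, FOLLOW(S) = {$, 1}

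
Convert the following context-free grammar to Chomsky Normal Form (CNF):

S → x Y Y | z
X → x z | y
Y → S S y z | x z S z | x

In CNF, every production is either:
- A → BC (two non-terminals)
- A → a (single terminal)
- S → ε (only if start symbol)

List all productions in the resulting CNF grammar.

TX → x; S → z; TZ → z; X → y; TY → y; Y → x; S → TX X0; X0 → Y Y; X → TX TZ; Y → S X1; X1 → S X2; X2 → TY TZ; Y → TX X3; X3 → TZ X4; X4 → S TZ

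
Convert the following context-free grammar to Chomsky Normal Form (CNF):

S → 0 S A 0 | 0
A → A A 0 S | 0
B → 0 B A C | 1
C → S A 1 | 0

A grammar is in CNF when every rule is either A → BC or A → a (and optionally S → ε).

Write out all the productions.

T0 → 0; S → 0; A → 0; B → 1; T1 → 1; C → 0; S → T0 X0; X0 → S X1; X1 → A T0; A → A X2; X2 → A X3; X3 → T0 S; B → T0 X4; X4 → B X5; X5 → A C; C → S X6; X6 → A T1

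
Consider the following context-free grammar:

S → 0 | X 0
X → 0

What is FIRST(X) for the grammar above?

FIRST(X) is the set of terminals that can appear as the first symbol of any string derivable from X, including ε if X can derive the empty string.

We compute FIRST(X) using the standard algorithm.
FIRST(S) = {0}
FIRST(X) = {0}
Therefore, FIRST(X) = {0}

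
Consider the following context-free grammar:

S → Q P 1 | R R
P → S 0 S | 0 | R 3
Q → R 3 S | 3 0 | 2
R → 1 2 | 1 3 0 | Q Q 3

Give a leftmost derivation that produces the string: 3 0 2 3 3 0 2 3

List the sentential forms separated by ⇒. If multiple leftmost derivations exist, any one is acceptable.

S ⇒ R R ⇒ Q Q 3 R ⇒ 3 0 Q 3 R ⇒ 3 0 2 3 R ⇒ 3 0 2 3 Q Q 3 ⇒ 3 0 2 3 3 0 Q 3 ⇒ 3 0 2 3 3 0 2 3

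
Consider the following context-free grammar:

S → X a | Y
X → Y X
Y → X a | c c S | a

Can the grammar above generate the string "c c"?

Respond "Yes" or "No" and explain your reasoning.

No - no valid derivation exists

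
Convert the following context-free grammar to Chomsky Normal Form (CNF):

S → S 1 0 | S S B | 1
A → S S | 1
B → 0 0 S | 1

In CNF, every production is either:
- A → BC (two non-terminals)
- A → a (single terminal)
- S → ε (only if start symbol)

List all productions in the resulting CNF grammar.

T1 → 1; T0 → 0; S → 1; A → 1; B → 1; S → S X0; X0 → T1 T0; S → S X1; X1 → S B; A → S S; B → T0 X2; X2 → T0 S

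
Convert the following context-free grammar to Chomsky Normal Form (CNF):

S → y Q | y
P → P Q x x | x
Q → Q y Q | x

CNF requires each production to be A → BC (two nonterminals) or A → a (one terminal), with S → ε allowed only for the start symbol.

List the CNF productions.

TY → y; S → y; TX → x; P → x; Q → x; S → TY Q; P → P X0; X0 → Q X1; X1 → TX TX; Q → Q X2; X2 → TY Q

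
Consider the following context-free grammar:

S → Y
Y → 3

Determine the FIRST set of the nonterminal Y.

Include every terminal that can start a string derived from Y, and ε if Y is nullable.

We compute FIRST(Y) using the standard algorithm.
FIRST(S) = {3}
FIRST(Y) = {3}
Therefore, FIRST(Y) = {3}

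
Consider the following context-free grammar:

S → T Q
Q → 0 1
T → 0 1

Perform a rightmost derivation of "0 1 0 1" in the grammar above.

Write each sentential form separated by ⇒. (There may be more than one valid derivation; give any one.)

S ⇒ T Q ⇒ T 0 1 ⇒ 0 1 0 1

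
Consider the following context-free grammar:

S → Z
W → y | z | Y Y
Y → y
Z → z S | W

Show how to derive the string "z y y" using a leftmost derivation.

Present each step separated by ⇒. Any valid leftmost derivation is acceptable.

S ⇒ Z ⇒ z S ⇒ z Z ⇒ z W ⇒ z Y Y ⇒ z y Y ⇒ z y y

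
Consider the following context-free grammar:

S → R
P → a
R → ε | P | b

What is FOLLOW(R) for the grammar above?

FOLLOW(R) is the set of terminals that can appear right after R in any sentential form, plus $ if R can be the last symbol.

We compute FOLLOW(R) using the standard algorithm.
FOLLOW(S) starts with {$}.
FIRST(P) = {a}
FIRST(R) = {a, b, ε}
FIRST(S) = {a, b, ε}
FOLLOW(P) = {$}
FOLLOW(R) = {$}
FOLLOW(S) = {$}
Therefore, FOLLOW(R) = {$}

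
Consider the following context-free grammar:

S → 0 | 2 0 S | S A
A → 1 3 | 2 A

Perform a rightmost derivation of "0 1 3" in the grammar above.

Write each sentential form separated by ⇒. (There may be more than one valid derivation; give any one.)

S ⇒ S A ⇒ S 1 3 ⇒ 0 1 3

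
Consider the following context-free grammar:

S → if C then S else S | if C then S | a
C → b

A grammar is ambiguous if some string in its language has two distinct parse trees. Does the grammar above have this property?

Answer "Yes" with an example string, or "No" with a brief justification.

Yes - the string 'if b then if b then if b then a else a' has two distinct parse trees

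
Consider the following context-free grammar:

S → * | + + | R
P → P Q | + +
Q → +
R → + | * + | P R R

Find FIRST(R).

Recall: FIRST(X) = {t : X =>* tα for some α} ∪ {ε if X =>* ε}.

We compute FIRST(R) using the standard algorithm.
FIRST(P) = {+}
FIRST(Q) = {+}
FIRST(R) = {*, +}
FIRST(S) = {*, +}
Therefore, FIRST(R) = {*, +}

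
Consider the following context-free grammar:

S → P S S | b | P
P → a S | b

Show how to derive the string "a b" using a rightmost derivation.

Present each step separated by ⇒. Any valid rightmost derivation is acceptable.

S ⇒ P ⇒ a S ⇒ a b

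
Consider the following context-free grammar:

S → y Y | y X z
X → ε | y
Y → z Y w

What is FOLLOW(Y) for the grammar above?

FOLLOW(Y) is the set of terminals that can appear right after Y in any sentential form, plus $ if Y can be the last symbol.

We compute FOLLOW(Y) using the standard algorithm.
FOLLOW(S) starts with {$}.
FIRST(S) = {y}
FIRST(X) = {y, ε}
FIRST(Y) = {z}
FOLLOW(S) = {$}
FOLLOW(X) = {z}
FOLLOW(Y) = {$, w}
Therefore, FOLLOW(Y) = {$, w}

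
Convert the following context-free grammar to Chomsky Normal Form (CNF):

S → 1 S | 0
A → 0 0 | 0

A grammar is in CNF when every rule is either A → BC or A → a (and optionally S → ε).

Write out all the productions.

T1 → 1; S → 0; T0 → 0; A → 0; S → T1 S; A → T0 T0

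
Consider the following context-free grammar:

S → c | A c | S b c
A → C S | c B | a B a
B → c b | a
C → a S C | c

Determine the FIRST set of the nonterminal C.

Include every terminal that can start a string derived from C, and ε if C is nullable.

We compute FIRST(C) using the standard algorithm.
FIRST(A) = {a, c}
FIRST(B) = {a, c}
FIRST(C) = {a, c}
FIRST(S) = {a, c}
Therefore, FIRST(C) = {a, c}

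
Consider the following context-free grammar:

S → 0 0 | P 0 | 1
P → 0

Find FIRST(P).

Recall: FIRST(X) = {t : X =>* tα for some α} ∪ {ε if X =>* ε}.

We compute FIRST(P) using the standard algorithm.
FIRST(P) = {0}
FIRST(S) = {0, 1}
Therefore, FIRST(P) = {0}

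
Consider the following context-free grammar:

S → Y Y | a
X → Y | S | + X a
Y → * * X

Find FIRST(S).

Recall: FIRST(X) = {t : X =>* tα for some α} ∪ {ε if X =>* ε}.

We compute FIRST(S) using the standard algorithm.
FIRST(S) = {*, a}
FIRST(X) = {*, +, a}
FIRST(Y) = {*}
Therefore, FIRST(S) = {*, a}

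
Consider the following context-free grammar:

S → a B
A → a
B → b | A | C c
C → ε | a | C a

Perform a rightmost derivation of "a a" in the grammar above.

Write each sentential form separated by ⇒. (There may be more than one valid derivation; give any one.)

S ⇒ a B ⇒ a A ⇒ a a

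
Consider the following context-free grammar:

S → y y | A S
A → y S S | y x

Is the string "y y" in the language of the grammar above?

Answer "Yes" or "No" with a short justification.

Yes - a valid derivation exists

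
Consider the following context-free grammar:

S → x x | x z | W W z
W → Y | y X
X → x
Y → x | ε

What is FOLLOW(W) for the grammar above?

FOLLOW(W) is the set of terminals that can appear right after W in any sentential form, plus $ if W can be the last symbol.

We compute FOLLOW(W) using the standard algorithm.
FOLLOW(S) starts with {$}.
FIRST(S) = {x, y, z}
FIRST(W) = {x, y, ε}
FIRST(X) = {x}
FIRST(Y) = {x, ε}
FOLLOW(S) = {$}
FOLLOW(W) = {x, y, z}
FOLLOW(X) = {x, y, z}
FOLLOW(Y) = {x, y, z}
Therefore, FOLLOW(W) = {x, y, z}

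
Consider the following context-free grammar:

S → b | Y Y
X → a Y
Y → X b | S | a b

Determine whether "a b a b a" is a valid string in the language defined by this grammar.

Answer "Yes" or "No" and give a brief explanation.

No - no valid derivation exists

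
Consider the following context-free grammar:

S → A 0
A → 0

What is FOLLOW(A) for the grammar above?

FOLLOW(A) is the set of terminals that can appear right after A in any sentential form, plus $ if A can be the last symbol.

We compute FOLLOW(A) using the standard algorithm.
FOLLOW(S) starts with {$}.
FIRST(A) = {0}
FIRST(S) = {0}
FOLLOW(A) = {0}
FOLLOW(S) = {$}
Therefore, FOLLOW(A) = {0}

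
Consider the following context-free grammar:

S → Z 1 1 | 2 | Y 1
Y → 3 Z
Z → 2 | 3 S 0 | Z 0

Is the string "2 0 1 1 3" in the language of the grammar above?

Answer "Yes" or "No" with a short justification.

No - no valid derivation exists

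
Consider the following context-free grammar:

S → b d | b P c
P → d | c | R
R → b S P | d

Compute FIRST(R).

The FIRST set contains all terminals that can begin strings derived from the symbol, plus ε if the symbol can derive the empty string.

We compute FIRST(R) using the standard algorithm.
FIRST(P) = {b, c, d}
FIRST(R) = {b, d}
FIRST(S) = {b}
Therefore, FIRST(R) = {b, d}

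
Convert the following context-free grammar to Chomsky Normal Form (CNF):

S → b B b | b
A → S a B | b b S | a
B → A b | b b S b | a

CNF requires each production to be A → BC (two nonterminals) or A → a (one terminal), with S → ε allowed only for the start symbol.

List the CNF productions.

TB → b; S → b; TA → a; A → a; B → a; S → TB X0; X0 → B TB; A → S X1; X1 → TA B; A → TB X2; X2 → TB S; B → A TB; B → TB X3; X3 → TB X4; X4 → S TB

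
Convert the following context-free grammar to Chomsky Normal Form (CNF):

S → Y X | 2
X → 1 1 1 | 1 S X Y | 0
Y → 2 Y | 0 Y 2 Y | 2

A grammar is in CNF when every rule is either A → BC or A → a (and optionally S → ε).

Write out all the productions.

S → 2; T1 → 1; X → 0; T2 → 2; T0 → 0; Y → 2; S → Y X; X → T1 X0; X0 → T1 T1; X → T1 X1; X1 → S X2; X2 → X Y; Y → T2 Y; Y → T0 X3; X3 → Y X4; X4 → T2 Y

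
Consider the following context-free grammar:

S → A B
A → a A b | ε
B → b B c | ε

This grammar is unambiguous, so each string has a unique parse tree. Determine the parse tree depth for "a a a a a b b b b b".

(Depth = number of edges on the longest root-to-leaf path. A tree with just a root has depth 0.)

7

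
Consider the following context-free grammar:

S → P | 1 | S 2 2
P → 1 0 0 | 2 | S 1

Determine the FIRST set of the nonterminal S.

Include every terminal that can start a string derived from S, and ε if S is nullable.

We compute FIRST(S) using the standard algorithm.
FIRST(P) = {1, 2}
FIRST(S) = {1, 2}
Therefore, FIRST(S) = {1, 2}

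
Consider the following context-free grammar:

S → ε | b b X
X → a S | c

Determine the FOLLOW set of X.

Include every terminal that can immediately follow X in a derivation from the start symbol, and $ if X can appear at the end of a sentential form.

We compute FOLLOW(X) using the standard algorithm.
FOLLOW(S) starts with {$}.
FIRST(S) = {b, ε}
FIRST(X) = {a, c}
FOLLOW(S) = {$}
FOLLOW(X) = {$}
Therefore, FOLLOW(X) = {$}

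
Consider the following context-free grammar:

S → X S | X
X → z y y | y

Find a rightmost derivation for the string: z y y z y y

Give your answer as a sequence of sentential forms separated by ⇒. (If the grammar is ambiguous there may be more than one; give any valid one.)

S ⇒ X S ⇒ X X ⇒ X z y y ⇒ z y y z y y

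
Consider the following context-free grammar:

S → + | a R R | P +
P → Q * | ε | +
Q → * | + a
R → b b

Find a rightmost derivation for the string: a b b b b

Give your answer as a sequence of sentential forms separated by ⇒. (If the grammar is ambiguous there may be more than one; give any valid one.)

S ⇒ a R R ⇒ a R b b ⇒ a b b b b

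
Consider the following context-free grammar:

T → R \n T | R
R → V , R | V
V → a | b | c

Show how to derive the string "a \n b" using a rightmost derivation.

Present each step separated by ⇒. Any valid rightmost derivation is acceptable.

T ⇒ R \n T ⇒ R \n R ⇒ R \n V ⇒ R \n b ⇒ V \n b ⇒ a \n b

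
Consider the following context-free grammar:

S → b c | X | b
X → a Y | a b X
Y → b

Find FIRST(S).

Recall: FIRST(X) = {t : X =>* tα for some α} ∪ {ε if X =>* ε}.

We compute FIRST(S) using the standard algorithm.
FIRST(S) = {a, b}
FIRST(X) = {a}
FIRST(Y) = {b}
Therefore, FIRST(S) = {a, b}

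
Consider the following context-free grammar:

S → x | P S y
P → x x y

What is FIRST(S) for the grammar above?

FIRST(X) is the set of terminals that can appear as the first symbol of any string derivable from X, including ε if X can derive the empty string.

We compute FIRST(S) using the standard algorithm.
FIRST(P) = {x}
FIRST(S) = {x}
Therefore, FIRST(S) = {x}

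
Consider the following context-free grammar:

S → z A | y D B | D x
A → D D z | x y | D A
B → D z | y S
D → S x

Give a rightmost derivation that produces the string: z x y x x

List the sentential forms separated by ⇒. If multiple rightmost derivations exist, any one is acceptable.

S ⇒ D x ⇒ S x x ⇒ z A x x ⇒ z x y x x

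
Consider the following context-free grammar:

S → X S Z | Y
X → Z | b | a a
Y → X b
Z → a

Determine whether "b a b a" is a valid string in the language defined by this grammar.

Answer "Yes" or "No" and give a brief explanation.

Yes - a valid derivation exists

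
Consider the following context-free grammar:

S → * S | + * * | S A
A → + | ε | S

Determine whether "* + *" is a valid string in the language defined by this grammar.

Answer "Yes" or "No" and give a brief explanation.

No - no valid derivation exists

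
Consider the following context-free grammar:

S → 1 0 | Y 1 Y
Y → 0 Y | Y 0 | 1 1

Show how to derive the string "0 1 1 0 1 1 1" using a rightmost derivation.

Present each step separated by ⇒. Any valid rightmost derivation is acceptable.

S ⇒ Y 1 Y ⇒ Y 1 1 1 ⇒ 0 Y 1 1 1 ⇒ 0 Y 0 1 1 1 ⇒ 0 1 1 0 1 1 1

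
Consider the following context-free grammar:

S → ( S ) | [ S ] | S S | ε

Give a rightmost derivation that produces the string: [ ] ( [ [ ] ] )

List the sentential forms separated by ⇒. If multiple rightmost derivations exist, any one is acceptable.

S ⇒ S S ⇒ S ( S ) ⇒ S ( [ S ] ) ⇒ S ( [ [ S ] ] ) ⇒ S ( [ [ ] ] ) ⇒ [ S ] ( [ [ ] ] ) ⇒ [ ] ( [ [ ] ] )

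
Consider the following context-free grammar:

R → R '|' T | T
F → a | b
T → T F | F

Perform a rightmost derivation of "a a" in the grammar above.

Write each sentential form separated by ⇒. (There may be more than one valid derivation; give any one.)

R ⇒ T ⇒ T F ⇒ T a ⇒ F a ⇒ a a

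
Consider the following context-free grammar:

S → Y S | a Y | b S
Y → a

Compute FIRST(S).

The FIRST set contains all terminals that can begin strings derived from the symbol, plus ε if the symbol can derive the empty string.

We compute FIRST(S) using the standard algorithm.
FIRST(S) = {a, b}
FIRST(Y) = {a}
Therefore, FIRST(S) = {a, b}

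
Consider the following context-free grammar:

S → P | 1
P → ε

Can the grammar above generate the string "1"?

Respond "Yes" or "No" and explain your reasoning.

Yes - a valid derivation exists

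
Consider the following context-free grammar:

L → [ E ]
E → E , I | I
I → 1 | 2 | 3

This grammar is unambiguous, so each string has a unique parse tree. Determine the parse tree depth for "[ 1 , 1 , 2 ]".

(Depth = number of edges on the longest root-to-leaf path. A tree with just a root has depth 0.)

5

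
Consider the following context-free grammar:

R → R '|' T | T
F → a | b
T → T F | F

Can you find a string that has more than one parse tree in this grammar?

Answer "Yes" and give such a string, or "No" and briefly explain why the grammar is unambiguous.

No - the grammar is unambiguous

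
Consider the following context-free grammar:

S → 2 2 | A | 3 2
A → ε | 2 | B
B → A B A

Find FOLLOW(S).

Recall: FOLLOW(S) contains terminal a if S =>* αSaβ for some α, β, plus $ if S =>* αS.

We compute FOLLOW(S) using the standard algorithm.
FOLLOW(S) starts with {$}.
FIRST(A) = {2, ε}
FIRST(B) = {2}
FIRST(S) = {2, 3, ε}
FOLLOW(A) = {$, 2}
FOLLOW(B) = {$, 2}
FOLLOW(S) = {$}
Therefore, FOLLOW(S) = {$}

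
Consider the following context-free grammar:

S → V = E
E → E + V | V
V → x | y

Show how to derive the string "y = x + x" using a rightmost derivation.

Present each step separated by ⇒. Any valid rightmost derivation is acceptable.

S ⇒ V = E ⇒ V = E + V ⇒ V = E + x ⇒ V = V + x ⇒ V = x + x ⇒ y = x + x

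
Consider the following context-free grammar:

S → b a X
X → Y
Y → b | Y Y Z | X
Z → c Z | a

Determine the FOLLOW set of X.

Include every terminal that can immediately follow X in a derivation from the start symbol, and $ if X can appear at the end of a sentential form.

We compute FOLLOW(X) using the standard algorithm.
FOLLOW(S) starts with {$}.
FIRST(S) = {b}
FIRST(X) = {b}
FIRST(Y) = {b}
FIRST(Z) = {a, c}
FOLLOW(S) = {$}
FOLLOW(X) = {$, a, b, c}
FOLLOW(Y) = {$, a, b, c}
FOLLOW(Z) = {$, a, b, c}
Therefore, FOLLOW(X) = {$, a, b, c}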